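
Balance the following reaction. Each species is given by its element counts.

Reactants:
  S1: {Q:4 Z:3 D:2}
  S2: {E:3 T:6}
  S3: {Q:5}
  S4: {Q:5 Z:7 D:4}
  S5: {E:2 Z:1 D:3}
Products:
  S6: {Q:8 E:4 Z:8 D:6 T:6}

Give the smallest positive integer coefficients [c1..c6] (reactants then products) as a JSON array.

Q: 3·4+4·0+1·5+3·5+2·0 = 32 | 4·8 = 32
E: 3·0+4·3+1·0+3·0+2·2 = 16 | 4·4 = 16
Z: 3·3+4·0+1·0+3·7+2·1 = 32 | 4·8 = 32
D: 3·2+4·0+1·0+3·4+2·3 = 24 | 4·6 = 24
T: 3·0+4·6+1·0+3·0+2·0 = 24 | 4·6 = 24
gcd(3,4,1,3,2,4) = 1

Coefficients: [3, 4, 1, 3, 2, 4]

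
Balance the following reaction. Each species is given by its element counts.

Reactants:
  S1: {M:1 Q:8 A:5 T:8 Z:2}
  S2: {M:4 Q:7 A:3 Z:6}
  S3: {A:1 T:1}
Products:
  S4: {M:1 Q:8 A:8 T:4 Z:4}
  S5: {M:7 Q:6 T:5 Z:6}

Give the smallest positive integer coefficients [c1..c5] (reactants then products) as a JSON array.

M: 1·1+2·4+5·0 = 9 | 2·1+1·7 = 9
Q: 1·8+2·7+5·0 = 22 | 2·8+1·6 = 22
A: 1·5+2·3+5·1 = 16 | 2·8+1·0 = 16
T: 1·8+2·0+5·1 = 13 | 2·4+1·5 = 13
Z: 1·2+2·6+5·0 = 14 | 2·4+1·6 = 14
gcd(1,2,5,2,1) = 1

Coefficients: [1, 2, 5, 2, 1]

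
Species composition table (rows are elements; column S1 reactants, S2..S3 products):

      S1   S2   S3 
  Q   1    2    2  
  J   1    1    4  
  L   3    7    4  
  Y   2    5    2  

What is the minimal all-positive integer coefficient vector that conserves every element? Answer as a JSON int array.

Q: 6·1 = 6 | 2·2+1·2 = 6
J: 6·1 = 6 | 2·1+1·4 = 6
L: 6·3 = 18 | 2·7+1·4 = 18
Y: 6·2 = 12 | 2·5+1·2 = 12
gcd(6,2,1) = 1

Coefficients: [6, 2, 1]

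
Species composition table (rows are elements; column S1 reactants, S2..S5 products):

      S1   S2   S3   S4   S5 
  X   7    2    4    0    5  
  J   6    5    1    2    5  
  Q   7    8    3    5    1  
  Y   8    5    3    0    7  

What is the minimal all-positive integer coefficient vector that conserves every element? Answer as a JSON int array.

X: 6·7 = 42 | 1·2+5·4+3·0+4·5 = 42
J: 6·6 = 36 | 1·5+5·1+3·2+4·5 = 36
Q: 6·7 = 42 | 1·8+5·3+3·5+4·1 = 42
Y: 6·8 = 48 | 1·5+5·3+3·0+4·7 = 48
gcd(6,1,5,3,4) = 1

Coefficients: [6, 1, 5, 3, 4]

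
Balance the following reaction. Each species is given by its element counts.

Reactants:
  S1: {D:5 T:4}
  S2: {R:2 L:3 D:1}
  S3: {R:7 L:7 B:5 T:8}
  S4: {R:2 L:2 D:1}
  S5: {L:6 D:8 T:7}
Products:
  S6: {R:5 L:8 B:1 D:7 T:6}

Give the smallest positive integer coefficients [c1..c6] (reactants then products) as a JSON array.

Coefficients: [2, 3, 1, 6, 2, 5]

R: 2·0+3·2+1·7+6·2+2·0 = 25 | 5·5 = 25
L: 2·0+3·3+1·7+6·2+2·6 = 40 | 5·8 = 40
B: 2·0+3·0+1·5+6·0+2·0 = 5 | 5·1 = 5
D: 2·5+3·1+1·0+6·1+2·8 = 35 | 5·7 = 35
T: 2·4+3·0+1·8+6·0+2·7 = 30 | 5·6 = 30
gcd(2,3,1,6,2,5) = 1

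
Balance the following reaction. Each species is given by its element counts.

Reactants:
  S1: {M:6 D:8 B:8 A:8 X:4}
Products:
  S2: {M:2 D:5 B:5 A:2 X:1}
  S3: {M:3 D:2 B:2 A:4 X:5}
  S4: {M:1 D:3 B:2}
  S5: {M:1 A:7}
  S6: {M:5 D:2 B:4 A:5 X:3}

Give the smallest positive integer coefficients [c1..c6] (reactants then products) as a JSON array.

M: 5·6 = 30 | 4·2+2·3+4·1+2·1+2·5 = 30
D: 5·8 = 40 | 4·5+2·2+4·3+2·0+2·2 = 40
B: 5·8 = 40 | 4·5+2·2+4·2+2·0+2·4 = 40
A: 5·8 = 40 | 4·2+2·4+4·0+2·7+2·5 = 40
X: 5·4 = 20 | 4·1+2·5+4·0+2·0+2·3 = 20
gcd(5,4,2,4,2,2) = 1

Coefficients: [5, 4, 2, 4, 2, 2]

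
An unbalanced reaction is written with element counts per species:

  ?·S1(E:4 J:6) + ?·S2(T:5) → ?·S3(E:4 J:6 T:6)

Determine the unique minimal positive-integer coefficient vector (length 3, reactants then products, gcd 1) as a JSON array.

E: 5·4+6·0 = 20 | 5·4 = 20
J: 5·6+6·0 = 30 | 5·6 = 30
T: 5·0+6·5 = 30 | 5·6 = 30
gcd(5,6,5) = 1

Coefficients: [5, 6, 5]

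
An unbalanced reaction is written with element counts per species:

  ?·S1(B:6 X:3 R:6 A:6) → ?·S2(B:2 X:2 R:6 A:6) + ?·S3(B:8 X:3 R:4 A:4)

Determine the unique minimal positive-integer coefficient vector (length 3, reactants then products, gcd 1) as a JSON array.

Coefficients: [5, 3, 3]

B: 5·6 = 30 | 3·2+3·8 = 30
X: 5·3 = 15 | 3·2+3·3 = 15
R: 5·6 = 30 | 3·6+3·4 = 30
A: 5·6 = 30 | 3·6+3·4 = 30
gcd(5,3,3) = 1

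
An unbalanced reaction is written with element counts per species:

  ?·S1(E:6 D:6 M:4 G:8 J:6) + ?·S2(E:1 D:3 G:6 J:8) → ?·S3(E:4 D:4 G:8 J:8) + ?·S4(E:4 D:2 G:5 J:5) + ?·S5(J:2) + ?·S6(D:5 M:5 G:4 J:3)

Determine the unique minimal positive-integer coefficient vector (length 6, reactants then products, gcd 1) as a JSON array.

E: 5·6+6·1 = 36 | 5·4+4·4+3·0+4·0 = 36
D: 5·6+6·3 = 48 | 5·4+4·2+3·0+4·5 = 48
M: 5·4+6·0 = 20 | 5·0+4·0+3·0+4·5 = 20
G: 5·8+6·6 = 76 | 5·8+4·5+3·0+4·4 = 76
J: 5·6+6·8 = 78 | 5·8+4·5+3·2+4·3 = 78
gcd(5,6,5,4,3,4) = 1

Coefficients: [5, 6, 5, 4, 3, 4]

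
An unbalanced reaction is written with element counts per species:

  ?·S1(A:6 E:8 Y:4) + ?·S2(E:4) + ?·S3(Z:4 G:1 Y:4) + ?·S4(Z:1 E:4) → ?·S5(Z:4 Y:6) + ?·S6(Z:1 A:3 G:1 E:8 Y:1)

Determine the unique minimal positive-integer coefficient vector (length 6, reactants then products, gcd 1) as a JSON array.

Coefficients: [3, 4, 6, 2, 5, 6]

Z: 3·0+4·0+6·4+2·1 = 26 | 5·4+6·1 = 26
A: 3·6+4·0+6·0+2·0 = 18 | 5·0+6·3 = 18
G: 3·0+4·0+6·1+2·0 = 6 | 5·0+6·1 = 6
E: 3·8+4·4+6·0+2·4 = 48 | 5·0+6·8 = 48
Y: 3·4+4·0+6·4+2·0 = 36 | 5·6+6·1 = 36
gcd(3,4,6,2,5,6) = 1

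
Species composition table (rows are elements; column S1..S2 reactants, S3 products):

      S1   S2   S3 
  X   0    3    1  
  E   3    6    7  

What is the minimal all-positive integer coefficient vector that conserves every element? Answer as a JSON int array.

Coefficients: [5, 1, 3]

X: 5·0+1·3 = 3 | 3·1 = 3
E: 5·3+1·6 = 21 | 3·7 = 21
gcd(5,1,3) = 1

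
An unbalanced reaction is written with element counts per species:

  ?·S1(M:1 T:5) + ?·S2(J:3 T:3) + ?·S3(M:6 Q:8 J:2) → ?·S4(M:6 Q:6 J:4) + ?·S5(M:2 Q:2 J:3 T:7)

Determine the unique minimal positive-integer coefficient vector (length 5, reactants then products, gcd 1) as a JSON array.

Coefficients: [4, 5, 2, 1, 5]

M: 4·1+5·0+2·6 = 16 | 1·6+5·2 = 16
Q: 4·0+5·0+2·8 = 16 | 1·6+5·2 = 16
J: 4·0+5·3+2·2 = 19 | 1·4+5·3 = 19
T: 4·5+5·3+2·0 = 35 | 1·0+5·7 = 35
gcd(4,5,2,1,5) = 1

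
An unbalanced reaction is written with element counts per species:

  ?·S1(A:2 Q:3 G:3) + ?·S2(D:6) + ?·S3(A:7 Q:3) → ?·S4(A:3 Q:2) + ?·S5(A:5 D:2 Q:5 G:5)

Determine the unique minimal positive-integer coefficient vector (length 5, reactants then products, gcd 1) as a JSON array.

A: 5·2+1·0+2·7 = 24 | 3·3+3·5 = 24
D: 5·0+1·6+2·0 = 6 | 3·0+3·2 = 6
Q: 5·3+1·0+2·3 = 21 | 3·2+3·5 = 21
G: 5·3+1·0+2·0 = 15 | 3·0+3·5 = 15
gcd(5,1,2,3,3) = 1

Coefficients: [5, 1, 2, 3, 3]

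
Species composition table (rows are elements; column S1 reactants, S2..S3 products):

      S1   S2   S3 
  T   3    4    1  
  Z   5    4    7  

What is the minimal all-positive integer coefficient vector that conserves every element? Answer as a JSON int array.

Coefficients: [3, 2, 1]

T: 3·3 = 9 | 2·4+1·1 = 9
Z: 3·5 = 15 | 2·4+1·7 = 15
gcd(3,2,1) = 1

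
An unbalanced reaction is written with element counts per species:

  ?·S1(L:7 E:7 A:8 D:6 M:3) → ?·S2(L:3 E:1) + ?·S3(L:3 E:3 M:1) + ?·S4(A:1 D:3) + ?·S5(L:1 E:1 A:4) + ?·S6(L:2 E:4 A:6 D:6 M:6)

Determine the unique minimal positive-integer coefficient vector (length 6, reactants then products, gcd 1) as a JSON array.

Coefficients: [4, 1, 6, 6, 5, 1]

L: 4·7 = 28 | 1·3+6·3+6·0+5·1+1·2 = 28
E: 4·7 = 28 | 1·1+6·3+6·0+5·1+1·4 = 28
A: 4·8 = 32 | 1·0+6·0+6·1+5·4+1·6 = 32
D: 4·6 = 24 | 1·0+6·0+6·3+5·0+1·6 = 24
M: 4·3 = 12 | 1·0+6·1+6·0+5·0+1·6 = 12
gcd(4,1,6,6,5,1) = 1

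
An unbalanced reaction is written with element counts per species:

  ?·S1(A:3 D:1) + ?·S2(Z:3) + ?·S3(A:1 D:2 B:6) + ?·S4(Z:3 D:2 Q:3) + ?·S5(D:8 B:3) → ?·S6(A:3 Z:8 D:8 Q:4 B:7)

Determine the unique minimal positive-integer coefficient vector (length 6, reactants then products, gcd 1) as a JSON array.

Coefficients: [2, 4, 3, 4, 1, 3]

A: 2·3+4·0+3·1+4·0+1·0 = 9 | 3·3 = 9
Z: 2·0+4·3+3·0+4·3+1·0 = 24 | 3·8 = 24
D: 2·1+4·0+3·2+4·2+1·8 = 24 | 3·8 = 24
Q: 2·0+4·0+3·0+4·3+1·0 = 12 | 3·4 = 12
B: 2·0+4·0+3·6+4·0+1·3 = 21 | 3·7 = 21
gcd(2,4,3,4,1,3) = 1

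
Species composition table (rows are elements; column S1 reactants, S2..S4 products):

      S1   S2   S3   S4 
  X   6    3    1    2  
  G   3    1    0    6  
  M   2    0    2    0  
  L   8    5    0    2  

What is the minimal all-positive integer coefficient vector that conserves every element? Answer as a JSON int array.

X: 4·6 = 24 | 6·3+4·1+1·2 = 24
G: 4·3 = 12 | 6·1+4·0+1·6 = 12
M: 4·2 = 8 | 6·0+4·2+1·0 = 8
L: 4·8 = 32 | 6·5+4·0+1·2 = 32
gcd(4,6,4,1) = 1

Coefficients: [4, 6, 4, 1]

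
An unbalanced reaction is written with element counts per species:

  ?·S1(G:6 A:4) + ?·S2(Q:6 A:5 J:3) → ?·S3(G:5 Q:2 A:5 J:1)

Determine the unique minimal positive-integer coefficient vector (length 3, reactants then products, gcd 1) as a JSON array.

G: 5·6+2·0 = 30 | 6·5 = 30
Q: 5·0+2·6 = 12 | 6·2 = 12
A: 5·4+2·5 = 30 | 6·5 = 30
J: 5·0+2·3 = 6 | 6·1 = 6
gcd(5,2,6) = 1

Coefficients: [5, 2, 6]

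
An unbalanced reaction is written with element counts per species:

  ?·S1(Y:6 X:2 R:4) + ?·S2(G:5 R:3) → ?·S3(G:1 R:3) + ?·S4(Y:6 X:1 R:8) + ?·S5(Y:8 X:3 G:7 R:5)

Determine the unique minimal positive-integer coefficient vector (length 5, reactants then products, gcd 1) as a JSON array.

Y: 5·6+5·0 = 30 | 4·0+1·6+3·8 = 30
X: 5·2+5·0 = 10 | 4·0+1·1+3·3 = 10
G: 5·0+5·5 = 25 | 4·1+1·0+3·7 = 25
R: 5·4+5·3 = 35 | 4·3+1·8+3·5 = 35
gcd(5,5,4,1,3) = 1

Coefficients: [5, 5, 4, 1, 3]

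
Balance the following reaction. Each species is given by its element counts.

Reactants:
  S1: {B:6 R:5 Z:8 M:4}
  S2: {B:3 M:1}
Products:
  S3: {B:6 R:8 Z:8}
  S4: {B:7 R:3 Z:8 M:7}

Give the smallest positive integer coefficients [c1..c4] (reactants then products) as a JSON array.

Coefficients: [5, 1, 2, 3]

B: 5·6+1·3 = 33 | 2·6+3·7 = 33
R: 5·5+1·0 = 25 | 2·8+3·3 = 25
Z: 5·8+1·0 = 40 | 2·8+3·8 = 40
M: 5·4+1·1 = 21 | 2·0+3·7 = 21
gcd(5,1,2,3) = 1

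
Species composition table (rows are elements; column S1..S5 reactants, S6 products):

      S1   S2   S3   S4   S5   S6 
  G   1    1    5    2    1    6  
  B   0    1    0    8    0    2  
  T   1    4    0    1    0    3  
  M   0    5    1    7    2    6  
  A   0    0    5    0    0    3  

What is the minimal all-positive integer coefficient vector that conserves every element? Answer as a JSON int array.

G: 6·1+2·1+3·5+1·2+5·1 = 30 | 5·6 = 30
B: 6·0+2·1+3·0+1·8+5·0 = 10 | 5·2 = 10
T: 6·1+2·4+3·0+1·1+5·0 = 15 | 5·3 = 15
M: 6·0+2·5+3·1+1·7+5·2 = 30 | 5·6 = 30
A: 6·0+2·0+3·5+1·0+5·0 = 15 | 5·3 = 15
gcd(6,2,3,1,5,5) = 1

Coefficients: [6, 2, 3, 1, 5, 5]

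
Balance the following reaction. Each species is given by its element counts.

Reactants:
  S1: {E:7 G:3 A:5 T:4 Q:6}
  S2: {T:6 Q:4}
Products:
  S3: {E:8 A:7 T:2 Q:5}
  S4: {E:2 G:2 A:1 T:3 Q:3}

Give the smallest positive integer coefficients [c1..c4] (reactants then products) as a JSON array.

Coefficients: [4, 1, 2, 6]

E: 4·7+1·0 = 28 | 2·8+6·2 = 28
G: 4·3+1·0 = 12 | 2·0+6·2 = 12
A: 4·5+1·0 = 20 | 2·7+6·1 = 20
T: 4·4+1·6 = 22 | 2·2+6·3 = 22
Q: 4·6+1·4 = 28 | 2·5+6·3 = 28
gcd(4,1,2,6) = 1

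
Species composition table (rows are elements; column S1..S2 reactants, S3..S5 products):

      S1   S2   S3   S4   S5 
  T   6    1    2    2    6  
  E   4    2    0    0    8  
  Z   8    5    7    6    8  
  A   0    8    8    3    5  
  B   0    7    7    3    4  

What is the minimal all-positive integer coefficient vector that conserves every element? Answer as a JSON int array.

Coefficients: [5, 6, 2, 4, 4]

T: 5·6+6·1 = 36 | 2·2+4·2+4·6 = 36
E: 5·4+6·2 = 32 | 2·0+4·0+4·8 = 32
Z: 5·8+6·5 = 70 | 2·7+4·6+4·8 = 70
A: 5·0+6·8 = 48 | 2·8+4·3+4·5 = 48
B: 5·0+6·7 = 42 | 2·7+4·3+4·4 = 42
gcd(5,6,2,4,4) = 1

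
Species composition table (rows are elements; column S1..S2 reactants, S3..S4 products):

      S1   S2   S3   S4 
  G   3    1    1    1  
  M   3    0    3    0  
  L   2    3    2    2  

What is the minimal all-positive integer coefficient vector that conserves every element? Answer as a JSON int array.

G: 1·3+4·1 = 7 | 1·1+6·1 = 7
M: 1·3+4·0 = 3 | 1·3+6·0 = 3
L: 1·2+4·3 = 14 | 1·2+6·2 = 14
gcd(1,4,1,6) = 1

Coefficients: [1, 4, 1, 6]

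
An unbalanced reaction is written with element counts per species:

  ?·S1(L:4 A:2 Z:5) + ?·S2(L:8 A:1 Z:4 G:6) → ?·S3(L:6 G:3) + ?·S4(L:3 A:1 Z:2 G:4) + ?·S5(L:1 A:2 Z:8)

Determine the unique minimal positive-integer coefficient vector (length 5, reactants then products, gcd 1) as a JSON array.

L: 2·4+5·8 = 48 | 6·6+3·3+3·1 = 48
A: 2·2+5·1 = 9 | 6·0+3·1+3·2 = 9
Z: 2·5+5·4 = 30 | 6·0+3·2+3·8 = 30
G: 2·0+5·6 = 30 | 6·3+3·4+3·0 = 30
gcd(2,5,6,3,3) = 1

Coefficients: [2, 5, 6, 3, 3]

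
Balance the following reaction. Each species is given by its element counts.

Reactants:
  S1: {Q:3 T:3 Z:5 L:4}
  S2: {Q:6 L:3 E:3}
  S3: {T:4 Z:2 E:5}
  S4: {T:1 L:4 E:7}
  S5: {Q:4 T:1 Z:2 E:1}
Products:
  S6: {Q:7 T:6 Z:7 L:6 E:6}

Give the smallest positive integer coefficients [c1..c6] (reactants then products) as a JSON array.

Q: 5·3+2·6+3·0+1·0+2·4 = 35 | 5·7 = 35
T: 5·3+2·0+3·4+1·1+2·1 = 30 | 5·6 = 30
Z: 5·5+2·0+3·2+1·0+2·2 = 35 | 5·7 = 35
L: 5·4+2·3+3·0+1·4+2·0 = 30 | 5·6 = 30
E: 5·0+2·3+3·5+1·7+2·1 = 30 | 5·6 = 30
gcd(5,2,3,1,2,5) = 1

Coefficients: [5, 2, 3, 1, 2, 5]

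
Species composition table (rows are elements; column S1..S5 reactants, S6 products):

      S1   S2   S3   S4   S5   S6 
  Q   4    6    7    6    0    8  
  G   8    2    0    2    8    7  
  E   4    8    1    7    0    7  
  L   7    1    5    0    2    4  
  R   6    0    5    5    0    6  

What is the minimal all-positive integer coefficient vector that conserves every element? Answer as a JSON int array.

Coefficients: [1, 1, 2, 4, 3, 6]

Q: 1·4+1·6+2·7+4·6+3·0 = 48 | 6·8 = 48
G: 1·8+1·2+2·0+4·2+3·8 = 42 | 6·7 = 42
E: 1·4+1·8+2·1+4·7+3·0 = 42 | 6·7 = 42
L: 1·7+1·1+2·5+4·0+3·2 = 24 | 6·4 = 24
R: 1·6+1·0+2·5+4·5+3·0 = 36 | 6·6 = 36
gcd(1,1,2,4,3,6) = 1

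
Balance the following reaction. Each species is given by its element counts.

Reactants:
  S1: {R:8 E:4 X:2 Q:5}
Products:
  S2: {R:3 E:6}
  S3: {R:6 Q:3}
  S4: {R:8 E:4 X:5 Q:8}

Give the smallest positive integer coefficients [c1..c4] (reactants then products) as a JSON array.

Coefficients: [5, 2, 3, 2]

R: 5·8 = 40 | 2·3+3·6+2·8 = 40
E: 5·4 = 20 | 2·6+3·0+2·4 = 20
X: 5·2 = 10 | 2·0+3·0+2·5 = 10
Q: 5·5 = 25 | 2·0+3·3+2·8 = 25
gcd(5,2,3,2) = 1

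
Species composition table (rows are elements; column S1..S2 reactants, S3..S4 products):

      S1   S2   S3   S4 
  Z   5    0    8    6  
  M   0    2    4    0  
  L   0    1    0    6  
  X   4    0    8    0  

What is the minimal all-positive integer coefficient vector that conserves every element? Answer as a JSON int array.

Z: 6·5+6·0 = 30 | 3·8+1·6 = 30
M: 6·0+6·2 = 12 | 3·4+1·0 = 12
L: 6·0+6·1 = 6 | 3·0+1·6 = 6
X: 6·4+6·0 = 24 | 3·8+1·0 = 24
gcd(6,6,3,1) = 1

Coefficients: [6, 6, 3, 1]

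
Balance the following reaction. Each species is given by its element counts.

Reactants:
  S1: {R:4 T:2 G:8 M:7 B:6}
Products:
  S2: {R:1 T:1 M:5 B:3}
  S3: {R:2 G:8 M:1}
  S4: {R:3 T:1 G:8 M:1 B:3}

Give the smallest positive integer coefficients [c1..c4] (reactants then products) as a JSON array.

Coefficients: [5, 6, 1, 4]

R: 5·4 = 20 | 6·1+1·2+4·3 = 20
T: 5·2 = 10 | 6·1+1·0+4·1 = 10
G: 5·8 = 40 | 6·0+1·8+4·8 = 40
M: 5·7 = 35 | 6·5+1·1+4·1 = 35
B: 5·6 = 30 | 6·3+1·0+4·3 = 30
gcd(5,6,1,4) = 1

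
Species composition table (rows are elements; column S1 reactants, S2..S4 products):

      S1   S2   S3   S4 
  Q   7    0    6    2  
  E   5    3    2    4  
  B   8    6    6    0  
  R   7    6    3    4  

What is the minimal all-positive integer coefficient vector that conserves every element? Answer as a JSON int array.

Q: 6·7 = 42 | 2·0+6·6+3·2 = 42
E: 6·5 = 30 | 2·3+6·2+3·4 = 30
B: 6·8 = 48 | 2·6+6·6+3·0 = 48
R: 6·7 = 42 | 2·6+6·3+3·4 = 42
gcd(6,2,6,3) = 1

Coefficients: [6, 2, 6, 3]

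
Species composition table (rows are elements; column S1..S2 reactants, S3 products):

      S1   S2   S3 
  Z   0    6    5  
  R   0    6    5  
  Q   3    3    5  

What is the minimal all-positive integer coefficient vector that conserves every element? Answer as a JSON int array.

Coefficients: [5, 5, 6]

Z: 5·0+5·6 = 30 | 6·5 = 30
R: 5·0+5·6 = 30 | 6·5 = 30
Q: 5·3+5·3 = 30 | 6·5 = 30
gcd(5,5,6) = 1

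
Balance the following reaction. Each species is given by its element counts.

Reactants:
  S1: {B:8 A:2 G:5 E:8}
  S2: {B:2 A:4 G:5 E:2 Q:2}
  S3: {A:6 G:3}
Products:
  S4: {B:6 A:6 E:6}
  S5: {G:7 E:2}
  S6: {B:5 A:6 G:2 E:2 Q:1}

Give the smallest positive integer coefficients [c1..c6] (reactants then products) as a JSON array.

Coefficients: [5, 2, 5, 4, 6, 4]

B: 5·8+2·2+5·0 = 44 | 4·6+6·0+4·5 = 44
A: 5·2+2·4+5·6 = 48 | 4·6+6·0+4·6 = 48
G: 5·5+2·5+5·3 = 50 | 4·0+6·7+4·2 = 50
E: 5·8+2·2+5·0 = 44 | 4·6+6·2+4·2 = 44
Q: 5·0+2·2+5·0 = 4 | 4·0+6·0+4·1 = 4
gcd(5,2,5,4,6,4) = 1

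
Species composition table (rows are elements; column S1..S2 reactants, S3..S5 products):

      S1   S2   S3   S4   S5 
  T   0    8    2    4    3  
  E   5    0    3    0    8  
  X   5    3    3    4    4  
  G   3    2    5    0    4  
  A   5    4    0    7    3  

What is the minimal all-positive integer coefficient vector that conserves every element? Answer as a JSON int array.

Coefficients: [5, 4, 3, 5, 2]

T: 5·0+4·8 = 32 | 3·2+5·4+2·3 = 32
E: 5·5+4·0 = 25 | 3·3+5·0+2·8 = 25
X: 5·5+4·3 = 37 | 3·3+5·4+2·4 = 37
G: 5·3+4·2 = 23 | 3·5+5·0+2·4 = 23
A: 5·5+4·4 = 41 | 3·0+5·7+2·3 = 41
gcd(5,4,3,5,2) = 1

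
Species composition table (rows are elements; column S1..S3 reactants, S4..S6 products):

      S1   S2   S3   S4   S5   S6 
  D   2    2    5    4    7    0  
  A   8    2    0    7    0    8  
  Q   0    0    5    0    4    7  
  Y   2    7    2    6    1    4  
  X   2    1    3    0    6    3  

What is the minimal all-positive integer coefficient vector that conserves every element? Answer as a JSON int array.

D: 5·2+2·2+6·5 = 44 | 4·4+4·7+2·0 = 44
A: 5·8+2·2+6·0 = 44 | 4·7+4·0+2·8 = 44
Q: 5·0+2·0+6·5 = 30 | 4·0+4·4+2·7 = 30
Y: 5·2+2·7+6·2 = 36 | 4·6+4·1+2·4 = 36
X: 5·2+2·1+6·3 = 30 | 4·0+4·6+2·3 = 30
gcd(5,2,6,4,4,2) = 1

Coefficients: [5, 2, 6, 4, 4, 2]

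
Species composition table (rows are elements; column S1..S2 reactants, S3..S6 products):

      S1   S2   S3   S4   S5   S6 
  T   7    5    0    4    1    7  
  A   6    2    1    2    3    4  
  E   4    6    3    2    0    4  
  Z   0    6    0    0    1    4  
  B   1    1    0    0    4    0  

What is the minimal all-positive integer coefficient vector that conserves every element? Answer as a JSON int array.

Coefficients: [5, 3, 4, 5, 2, 4]

T: 5·7+3·5 = 50 | 4·0+5·4+2·1+4·7 = 50
A: 5·6+3·2 = 36 | 4·1+5·2+2·3+4·4 = 36
E: 5·4+3·6 = 38 | 4·3+5·2+2·0+4·4 = 38
Z: 5·0+3·6 = 18 | 4·0+5·0+2·1+4·4 = 18
B: 5·1+3·1 = 8 | 4·0+5·0+2·4+4·0 = 8
gcd(5,3,4,5,2,4) = 1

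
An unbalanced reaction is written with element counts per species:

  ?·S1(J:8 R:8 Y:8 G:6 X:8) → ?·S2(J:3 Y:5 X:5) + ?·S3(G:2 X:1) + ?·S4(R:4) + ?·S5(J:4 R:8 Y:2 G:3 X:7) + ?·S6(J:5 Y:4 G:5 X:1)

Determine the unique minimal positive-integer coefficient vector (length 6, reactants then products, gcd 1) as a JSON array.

Coefficients: [5, 4, 2, 6, 2, 4]

J: 5·8 = 40 | 4·3+2·0+6·0+2·4+4·5 = 40
R: 5·8 = 40 | 4·0+2·0+6·4+2·8+4·0 = 40
Y: 5·8 = 40 | 4·5+2·0+6·0+2·2+4·4 = 40
G: 5·6 = 30 | 4·0+2·2+6·0+2·3+4·5 = 30
X: 5·8 = 40 | 4·5+2·1+6·0+2·7+4·1 = 40
gcd(5,4,2,6,2,4) = 1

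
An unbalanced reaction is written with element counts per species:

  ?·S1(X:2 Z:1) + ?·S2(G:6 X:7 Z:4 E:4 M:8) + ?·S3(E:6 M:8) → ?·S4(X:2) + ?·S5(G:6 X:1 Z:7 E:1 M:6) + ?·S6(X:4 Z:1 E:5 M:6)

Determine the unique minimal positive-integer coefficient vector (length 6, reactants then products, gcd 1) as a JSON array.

G: 6·0+1·6+2·0 = 6 | 3·0+1·6+3·0 = 6
X: 6·2+1·7+2·0 = 19 | 3·2+1·1+3·4 = 19
Z: 6·1+1·4+2·0 = 10 | 3·0+1·7+3·1 = 10
E: 6·0+1·4+2·6 = 16 | 3·0+1·1+3·5 = 16
M: 6·0+1·8+2·8 = 24 | 3·0+1·6+3·6 = 24
gcd(6,1,2,3,1,3) = 1

Coefficients: [6, 1, 2, 3, 1, 3]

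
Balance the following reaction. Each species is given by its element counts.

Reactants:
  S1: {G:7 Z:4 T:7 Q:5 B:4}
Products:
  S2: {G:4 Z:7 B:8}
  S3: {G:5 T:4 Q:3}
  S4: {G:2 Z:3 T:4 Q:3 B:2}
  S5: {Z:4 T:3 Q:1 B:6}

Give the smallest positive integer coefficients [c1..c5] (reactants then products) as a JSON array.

Coefficients: [5, 1, 5, 3, 1]

G: 5·7 = 35 | 1·4+5·5+3·2+1·0 = 35
Z: 5·4 = 20 | 1·7+5·0+3·3+1·4 = 20
T: 5·7 = 35 | 1·0+5·4+3·4+1·3 = 35
Q: 5·5 = 25 | 1·0+5·3+3·3+1·1 = 25
B: 5·4 = 20 | 1·8+5·0+3·2+1·6 = 20
gcd(5,1,5,3,1) = 1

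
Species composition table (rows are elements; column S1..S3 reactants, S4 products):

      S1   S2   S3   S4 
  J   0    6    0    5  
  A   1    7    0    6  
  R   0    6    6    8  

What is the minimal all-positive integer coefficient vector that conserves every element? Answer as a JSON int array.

J: 1·0+5·6+3·0 = 30 | 6·5 = 30
A: 1·1+5·7+3·0 = 36 | 6·6 = 36
R: 1·0+5·6+3·6 = 48 | 6·8 = 48
gcd(1,5,3,6) = 1

Coefficients: [1, 5, 3, 6]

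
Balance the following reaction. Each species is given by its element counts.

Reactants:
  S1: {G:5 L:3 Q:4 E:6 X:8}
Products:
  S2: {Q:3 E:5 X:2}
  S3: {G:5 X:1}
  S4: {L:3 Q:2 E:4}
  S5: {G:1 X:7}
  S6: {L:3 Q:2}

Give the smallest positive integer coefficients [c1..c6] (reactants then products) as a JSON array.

Coefficients: [6, 4, 5, 4, 5, 2]

G: 6·5 = 30 | 4·0+5·5+4·0+5·1+2·0 = 30
L: 6·3 = 18 | 4·0+5·0+4·3+5·0+2·3 = 18
Q: 6·4 = 24 | 4·3+5·0+4·2+5·0+2·2 = 24
E: 6·6 = 36 | 4·5+5·0+4·4+5·0+2·0 = 36
X: 6·8 = 48 | 4·2+5·1+4·0+5·7+2·0 = 48
gcd(6,4,5,4,5,2) = 1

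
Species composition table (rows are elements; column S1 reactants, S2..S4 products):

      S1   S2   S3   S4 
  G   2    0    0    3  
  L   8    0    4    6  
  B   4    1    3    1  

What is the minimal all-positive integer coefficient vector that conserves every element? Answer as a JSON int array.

G: 3·2 = 6 | 1·0+3·0+2·3 = 6
L: 3·8 = 24 | 1·0+3·4+2·6 = 24
B: 3·4 = 12 | 1·1+3·3+2·1 = 12
gcd(3,1,3,2) = 1

Coefficients: [3, 1, 3, 2]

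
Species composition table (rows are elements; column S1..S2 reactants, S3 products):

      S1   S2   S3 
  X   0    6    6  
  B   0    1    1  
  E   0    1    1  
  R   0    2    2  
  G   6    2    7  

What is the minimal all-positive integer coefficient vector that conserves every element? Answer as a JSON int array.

X: 5·0+6·6 = 36 | 6·6 = 36
B: 5·0+6·1 = 6 | 6·1 = 6
E: 5·0+6·1 = 6 | 6·1 = 6
R: 5·0+6·2 = 12 | 6·2 = 12
G: 5·6+6·2 = 42 | 6·7 = 42
gcd(5,6,6) = 1

Coefficients: [5, 6, 6]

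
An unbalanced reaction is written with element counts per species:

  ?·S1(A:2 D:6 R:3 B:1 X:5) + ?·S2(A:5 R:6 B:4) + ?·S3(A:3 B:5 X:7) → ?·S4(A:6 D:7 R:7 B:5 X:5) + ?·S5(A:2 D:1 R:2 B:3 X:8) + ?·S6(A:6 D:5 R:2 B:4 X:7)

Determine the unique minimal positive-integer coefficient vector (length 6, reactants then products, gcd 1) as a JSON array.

Coefficients: [6, 3, 3, 4, 3, 1]

A: 6·2+3·5+3·3 = 36 | 4·6+3·2+1·6 = 36
D: 6·6+3·0+3·0 = 36 | 4·7+3·1+1·5 = 36
R: 6·3+3·6+3·0 = 36 | 4·7+3·2+1·2 = 36
B: 6·1+3·4+3·5 = 33 | 4·5+3·3+1·4 = 33
X: 6·5+3·0+3·7 = 51 | 4·5+3·8+1·7 = 51
gcd(6,3,3,4,3,1) = 1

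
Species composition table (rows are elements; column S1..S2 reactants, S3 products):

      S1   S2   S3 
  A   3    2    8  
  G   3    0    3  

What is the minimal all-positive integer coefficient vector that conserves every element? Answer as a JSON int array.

Coefficients: [2, 5, 2]

A: 2·3+5·2 = 16 | 2·8 = 16
G: 2·3+5·0 = 6 | 2·3 = 6
gcd(2,5,2) = 1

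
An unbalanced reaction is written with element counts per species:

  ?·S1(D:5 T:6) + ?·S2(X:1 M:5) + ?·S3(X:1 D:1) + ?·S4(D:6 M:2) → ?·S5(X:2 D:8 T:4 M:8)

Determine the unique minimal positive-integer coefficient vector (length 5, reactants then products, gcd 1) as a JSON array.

X: 2·0+4·1+2·1+2·0 = 6 | 3·2 = 6
D: 2·5+4·0+2·1+2·6 = 24 | 3·8 = 24
T: 2·6+4·0+2·0+2·0 = 12 | 3·4 = 12
M: 2·0+4·5+2·0+2·2 = 24 | 3·8 = 24
gcd(2,4,2,2,3) = 1

Coefficients: [2, 4, 2, 2, 3]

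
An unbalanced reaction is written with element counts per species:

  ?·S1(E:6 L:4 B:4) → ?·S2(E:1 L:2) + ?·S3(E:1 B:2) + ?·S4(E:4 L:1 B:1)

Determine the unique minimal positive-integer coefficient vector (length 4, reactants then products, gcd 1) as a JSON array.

Coefficients: [3, 5, 5, 2]

E: 3·6 = 18 | 5·1+5·1+2·4 = 18
L: 3·4 = 12 | 5·2+5·0+2·1 = 12
B: 3·4 = 12 | 5·0+5·2+2·1 = 12
gcd(3,5,5,2) = 1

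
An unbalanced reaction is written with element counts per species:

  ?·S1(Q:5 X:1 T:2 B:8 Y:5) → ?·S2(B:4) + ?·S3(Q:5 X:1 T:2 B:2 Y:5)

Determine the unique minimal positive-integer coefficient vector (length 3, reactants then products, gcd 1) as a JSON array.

Coefficients: [2, 3, 2]

Q: 2·5 = 10 | 3·0+2·5 = 10
X: 2·1 = 2 | 3·0+2·1 = 2
T: 2·2 = 4 | 3·0+2·2 = 4
B: 2·8 = 16 | 3·4+2·2 = 16
Y: 2·5 = 10 | 3·0+2·5 = 10
gcd(2,3,2) = 1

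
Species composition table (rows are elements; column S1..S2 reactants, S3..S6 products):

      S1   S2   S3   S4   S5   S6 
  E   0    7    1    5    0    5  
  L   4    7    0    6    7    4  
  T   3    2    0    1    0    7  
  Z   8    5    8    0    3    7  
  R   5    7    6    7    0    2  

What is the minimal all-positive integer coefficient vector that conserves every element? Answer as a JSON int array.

Coefficients: [3, 4, 3, 3, 2, 2]

E: 3·0+4·7 = 28 | 3·1+3·5+2·0+2·5 = 28
L: 3·4+4·7 = 40 | 3·0+3·6+2·7+2·4 = 40
T: 3·3+4·2 = 17 | 3·0+3·1+2·0+2·7 = 17
Z: 3·8+4·5 = 44 | 3·8+3·0+2·3+2·7 = 44
R: 3·5+4·7 = 43 | 3·6+3·7+2·0+2·2 = 43
gcd(3,4,3,3,2,2) = 1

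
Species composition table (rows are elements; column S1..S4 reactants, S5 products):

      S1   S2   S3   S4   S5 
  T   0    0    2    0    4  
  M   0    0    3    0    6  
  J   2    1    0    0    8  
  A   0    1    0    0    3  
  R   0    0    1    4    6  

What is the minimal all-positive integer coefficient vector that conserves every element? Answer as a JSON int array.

Coefficients: [5, 6, 4, 2, 2]

T: 5·0+6·0+4·2+2·0 = 8 | 2·4 = 8
M: 5·0+6·0+4·3+2·0 = 12 | 2·6 = 12
J: 5·2+6·1+4·0+2·0 = 16 | 2·8 = 16
A: 5·0+6·1+4·0+2·0 = 6 | 2·3 = 6
R: 5·0+6·0+4·1+2·4 = 12 | 2·6 = 12
gcd(5,6,4,2,2) = 1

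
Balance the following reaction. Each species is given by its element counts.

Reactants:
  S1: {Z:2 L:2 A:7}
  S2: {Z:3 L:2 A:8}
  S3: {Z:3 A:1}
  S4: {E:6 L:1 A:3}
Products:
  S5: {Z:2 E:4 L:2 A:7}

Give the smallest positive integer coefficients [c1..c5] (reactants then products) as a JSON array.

Coefficients: [3, 1, 1, 4, 6]

Z: 3·2+1·3+1·3+4·0 = 12 | 6·2 = 12
E: 3·0+1·0+1·0+4·6 = 24 | 6·4 = 24
L: 3·2+1·2+1·0+4·1 = 12 | 6·2 = 12
A: 3·7+1·8+1·1+4·3 = 42 | 6·7 = 42
gcd(3,1,1,4,6) = 1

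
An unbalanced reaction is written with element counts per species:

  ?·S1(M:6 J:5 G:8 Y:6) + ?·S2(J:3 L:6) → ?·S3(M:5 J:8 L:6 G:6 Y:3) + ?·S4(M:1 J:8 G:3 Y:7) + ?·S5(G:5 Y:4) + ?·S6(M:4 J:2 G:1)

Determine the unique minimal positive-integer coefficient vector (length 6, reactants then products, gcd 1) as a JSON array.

Coefficients: [5, 1, 1, 1, 5, 6]

M: 5·6+1·0 = 30 | 1·5+1·1+5·0+6·4 = 30
J: 5·5+1·3 = 28 | 1·8+1·8+5·0+6·2 = 28
L: 5·0+1·6 = 6 | 1·6+1·0+5·0+6·0 = 6
G: 5·8+1·0 = 40 | 1·6+1·3+5·5+6·1 = 40
Y: 5·6+1·0 = 30 | 1·3+1·7+5·4+6·0 = 30
gcd(5,1,1,1,5,6) = 1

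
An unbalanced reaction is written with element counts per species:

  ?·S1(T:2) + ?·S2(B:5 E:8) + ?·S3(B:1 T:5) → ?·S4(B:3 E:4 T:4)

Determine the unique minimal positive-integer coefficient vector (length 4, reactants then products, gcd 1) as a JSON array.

B: 3·0+2·5+2·1 = 12 | 4·3 = 12
E: 3·0+2·8+2·0 = 16 | 4·4 = 16
T: 3·2+2·0+2·5 = 16 | 4·4 = 16
gcd(3,2,2,4) = 1

Coefficients: [3, 2, 2, 4]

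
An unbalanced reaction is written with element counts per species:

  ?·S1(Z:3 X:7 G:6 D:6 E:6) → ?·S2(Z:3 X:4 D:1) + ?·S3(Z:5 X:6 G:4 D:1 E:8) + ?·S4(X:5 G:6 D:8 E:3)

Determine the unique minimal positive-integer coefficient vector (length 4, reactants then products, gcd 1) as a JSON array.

Coefficients: [6, 1, 3, 4]

Z: 6·3 = 18 | 1·3+3·5+4·0 = 18
X: 6·7 = 42 | 1·4+3·6+4·5 = 42
G: 6·6 = 36 | 1·0+3·4+4·6 = 36
D: 6·6 = 36 | 1·1+3·1+4·8 = 36
E: 6·6 = 36 | 1·0+3·8+4·3 = 36
gcd(6,1,3,4) = 1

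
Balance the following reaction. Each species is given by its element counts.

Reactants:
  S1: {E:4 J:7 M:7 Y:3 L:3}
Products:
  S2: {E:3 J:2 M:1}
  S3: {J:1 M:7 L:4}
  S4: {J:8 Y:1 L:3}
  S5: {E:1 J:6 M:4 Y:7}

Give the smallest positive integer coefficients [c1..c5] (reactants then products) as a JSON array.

E: 5·4 = 20 | 6·3+3·0+1·0+2·1 = 20
J: 5·7 = 35 | 6·2+3·1+1·8+2·6 = 35
M: 5·7 = 35 | 6·1+3·7+1·0+2·4 = 35
Y: 5·3 = 15 | 6·0+3·0+1·1+2·7 = 15
L: 5·3 = 15 | 6·0+3·4+1·3+2·0 = 15
gcd(5,6,3,1,2) = 1

Coefficients: [5, 6, 3, 1, 2]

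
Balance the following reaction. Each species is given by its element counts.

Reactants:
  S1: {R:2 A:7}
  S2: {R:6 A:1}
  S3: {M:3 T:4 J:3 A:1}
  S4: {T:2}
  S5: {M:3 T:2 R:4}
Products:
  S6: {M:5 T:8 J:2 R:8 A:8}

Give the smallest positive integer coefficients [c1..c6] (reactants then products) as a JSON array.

M: 3·0+1·0+2·3+5·0+3·3 = 15 | 3·5 = 15
T: 3·0+1·0+2·4+5·2+3·2 = 24 | 3·8 = 24
J: 3·0+1·0+2·3+5·0+3·0 = 6 | 3·2 = 6
R: 3·2+1·6+2·0+5·0+3·4 = 24 | 3·8 = 24
A: 3·7+1·1+2·1+5·0+3·0 = 24 | 3·8 = 24
gcd(3,1,2,5,3,3) = 1

Coefficients: [3, 1, 2, 5, 3, 3]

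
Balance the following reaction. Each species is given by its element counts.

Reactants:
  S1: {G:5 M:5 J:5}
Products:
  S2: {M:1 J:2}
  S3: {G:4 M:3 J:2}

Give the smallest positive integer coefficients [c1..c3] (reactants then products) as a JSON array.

Coefficients: [4, 5, 5]

G: 4·5 = 20 | 5·0+5·4 = 20
M: 4·5 = 20 | 5·1+5·3 = 20
J: 4·5 = 20 | 5·2+5·2 = 20
gcd(4,5,5) = 1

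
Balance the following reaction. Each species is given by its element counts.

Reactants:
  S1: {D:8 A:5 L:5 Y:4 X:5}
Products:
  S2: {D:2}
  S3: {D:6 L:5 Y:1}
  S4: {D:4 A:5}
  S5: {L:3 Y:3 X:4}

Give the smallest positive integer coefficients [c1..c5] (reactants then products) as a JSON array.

Coefficients: [4, 5, 1, 4, 5]

D: 4·8 = 32 | 5·2+1·6+4·4+5·0 = 32
A: 4·5 = 20 | 5·0+1·0+4·5+5·0 = 20
L: 4·5 = 20 | 5·0+1·5+4·0+5·3 = 20
Y: 4·4 = 16 | 5·0+1·1+4·0+5·3 = 16
X: 4·5 = 20 | 5·0+1·0+4·0+5·4 = 20
gcd(4,5,1,4,5) = 1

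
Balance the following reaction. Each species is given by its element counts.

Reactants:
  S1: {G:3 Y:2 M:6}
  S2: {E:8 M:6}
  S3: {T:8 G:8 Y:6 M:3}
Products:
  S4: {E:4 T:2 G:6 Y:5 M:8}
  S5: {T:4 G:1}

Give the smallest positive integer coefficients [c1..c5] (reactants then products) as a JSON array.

E: 3·0+3·8+4·0 = 24 | 6·4+5·0 = 24
T: 3·0+3·0+4·8 = 32 | 6·2+5·4 = 32
G: 3·3+3·0+4·8 = 41 | 6·6+5·1 = 41
Y: 3·2+3·0+4·6 = 30 | 6·5+5·0 = 30
M: 3·6+3·6+4·3 = 48 | 6·8+5·0 = 48
gcd(3,3,4,6,5) = 1

Coefficients: [3, 3, 4, 6, 5]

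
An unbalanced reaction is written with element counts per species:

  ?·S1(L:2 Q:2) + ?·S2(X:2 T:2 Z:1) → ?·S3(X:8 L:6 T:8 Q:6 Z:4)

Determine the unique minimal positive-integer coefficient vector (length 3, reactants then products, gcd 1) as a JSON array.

X: 3·0+4·2 = 8 | 1·8 = 8
L: 3·2+4·0 = 6 | 1·6 = 6
T: 3·0+4·2 = 8 | 1·8 = 8
Q: 3·2+4·0 = 6 | 1·6 = 6
Z: 3·0+4·1 = 4 | 1·4 = 4
gcd(3,4,1) = 1

Coefficients: [3, 4, 1]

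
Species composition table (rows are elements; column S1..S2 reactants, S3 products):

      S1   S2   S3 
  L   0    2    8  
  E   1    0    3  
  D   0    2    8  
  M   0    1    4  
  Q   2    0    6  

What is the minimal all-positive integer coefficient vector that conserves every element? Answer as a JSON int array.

L: 3·0+4·2 = 8 | 1·8 = 8
E: 3·1+4·0 = 3 | 1·3 = 3
D: 3·0+4·2 = 8 | 1·8 = 8
M: 3·0+4·1 = 4 | 1·4 = 4
Q: 3·2+4·0 = 6 | 1·6 = 6
gcd(3,4,1) = 1

Coefficients: [3, 4, 1]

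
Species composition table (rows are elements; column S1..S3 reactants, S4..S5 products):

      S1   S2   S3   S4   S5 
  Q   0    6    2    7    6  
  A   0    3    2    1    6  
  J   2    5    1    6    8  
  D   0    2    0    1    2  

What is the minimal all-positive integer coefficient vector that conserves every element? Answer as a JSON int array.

Q: 6·0+4·6+4·2 = 32 | 2·7+3·6 = 32
A: 6·0+4·3+4·2 = 20 | 2·1+3·6 = 20
J: 6·2+4·5+4·1 = 36 | 2·6+3·8 = 36
D: 6·0+4·2+4·0 = 8 | 2·1+3·2 = 8
gcd(6,4,4,2,3) = 1

Coefficients: [6, 4, 4, 2, 3]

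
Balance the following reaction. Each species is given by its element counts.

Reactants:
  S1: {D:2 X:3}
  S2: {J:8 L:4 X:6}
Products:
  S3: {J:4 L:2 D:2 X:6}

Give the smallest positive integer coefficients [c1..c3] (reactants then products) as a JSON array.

J: 2·0+1·8 = 8 | 2·4 = 8
L: 2·0+1·4 = 4 | 2·2 = 4
D: 2·2+1·0 = 4 | 2·2 = 4
X: 2·3+1·6 = 12 | 2·6 = 12
gcd(2,1,2) = 1

Coefficients: [2, 1, 2]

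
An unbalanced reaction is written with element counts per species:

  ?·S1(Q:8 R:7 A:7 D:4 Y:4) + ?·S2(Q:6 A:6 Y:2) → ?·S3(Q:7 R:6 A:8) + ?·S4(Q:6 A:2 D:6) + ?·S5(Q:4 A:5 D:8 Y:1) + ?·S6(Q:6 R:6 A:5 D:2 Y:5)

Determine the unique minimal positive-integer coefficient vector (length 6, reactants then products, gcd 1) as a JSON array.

Q: 6·8+1·6 = 54 | 2·7+1·6+1·4+5·6 = 54
R: 6·7+1·0 = 42 | 2·6+1·0+1·0+5·6 = 42
A: 6·7+1·6 = 48 | 2·8+1·2+1·5+5·5 = 48
D: 6·4+1·0 = 24 | 2·0+1·6+1·8+5·2 = 24
Y: 6·4+1·2 = 26 | 2·0+1·0+1·1+5·5 = 26
gcd(6,1,2,1,1,5) = 1

Coefficients: [6, 1, 2, 1, 1, 5]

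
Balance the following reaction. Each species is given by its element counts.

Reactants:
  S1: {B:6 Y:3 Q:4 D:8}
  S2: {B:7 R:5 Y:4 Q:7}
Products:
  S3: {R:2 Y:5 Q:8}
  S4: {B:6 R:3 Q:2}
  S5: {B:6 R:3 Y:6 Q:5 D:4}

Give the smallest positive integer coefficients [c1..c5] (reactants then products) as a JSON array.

B: 1·6+6·7 = 48 | 3·0+6·6+2·6 = 48
R: 1·0+6·5 = 30 | 3·2+6·3+2·3 = 30
Y: 1·3+6·4 = 27 | 3·5+6·0+2·6 = 27
Q: 1·4+6·7 = 46 | 3·8+6·2+2·5 = 46
D: 1·8+6·0 = 8 | 3·0+6·0+2·4 = 8
gcd(1,6,3,6,2) = 1

Coefficients: [1, 6, 3, 6, 2]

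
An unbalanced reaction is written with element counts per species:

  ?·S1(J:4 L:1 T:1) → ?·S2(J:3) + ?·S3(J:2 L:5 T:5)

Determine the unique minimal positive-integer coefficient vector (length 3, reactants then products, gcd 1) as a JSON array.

Coefficients: [5, 6, 1]

J: 5·4 = 20 | 6·3+1·2 = 20
L: 5·1 = 5 | 6·0+1·5 = 5
T: 5·1 = 5 | 6·0+1·5 = 5
gcd(5,6,1) = 1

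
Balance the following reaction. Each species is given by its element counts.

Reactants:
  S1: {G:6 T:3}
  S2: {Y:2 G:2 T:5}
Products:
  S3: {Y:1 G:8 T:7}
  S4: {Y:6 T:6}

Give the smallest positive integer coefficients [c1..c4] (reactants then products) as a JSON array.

Y: 6·0+6·2 = 12 | 6·1+1·6 = 12
G: 6·6+6·2 = 48 | 6·8+1·0 = 48
T: 6·3+6·5 = 48 | 6·7+1·6 = 48
gcd(6,6,6,1) = 1

Coefficients: [6, 6, 6, 1]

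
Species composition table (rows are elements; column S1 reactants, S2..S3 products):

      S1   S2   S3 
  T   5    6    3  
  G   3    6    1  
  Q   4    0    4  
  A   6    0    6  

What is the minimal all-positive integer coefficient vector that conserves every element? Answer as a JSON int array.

T: 3·5 = 15 | 1·6+3·3 = 15
G: 3·3 = 9 | 1·6+3·1 = 9
Q: 3·4 = 12 | 1·0+3·4 = 12
A: 3·6 = 18 | 1·0+3·6 = 18
gcd(3,1,3) = 1

Coefficients: [3, 1, 3]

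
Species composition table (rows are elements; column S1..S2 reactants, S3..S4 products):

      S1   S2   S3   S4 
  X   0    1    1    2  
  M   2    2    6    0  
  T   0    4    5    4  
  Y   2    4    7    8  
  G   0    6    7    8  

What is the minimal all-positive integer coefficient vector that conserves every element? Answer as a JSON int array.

Coefficients: [6, 6, 4, 1]

X: 6·0+6·1 = 6 | 4·1+1·2 = 6
M: 6·2+6·2 = 24 | 4·6+1·0 = 24
T: 6·0+6·4 = 24 | 4·5+1·4 = 24
Y: 6·2+6·4 = 36 | 4·7+1·8 = 36
G: 6·0+6·6 = 36 | 4·7+1·8 = 36
gcd(6,6,4,1) = 1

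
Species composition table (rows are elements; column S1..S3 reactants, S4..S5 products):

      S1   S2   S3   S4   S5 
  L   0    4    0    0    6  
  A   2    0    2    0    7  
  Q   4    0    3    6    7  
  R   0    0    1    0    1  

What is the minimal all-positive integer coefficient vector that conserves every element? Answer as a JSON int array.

Coefficients: [5, 3, 2, 2, 2]

L: 5·0+3·4+2·0 = 12 | 2·0+2·6 = 12
A: 5·2+3·0+2·2 = 14 | 2·0+2·7 = 14
Q: 5·4+3·0+2·3 = 26 | 2·6+2·7 = 26
R: 5·0+3·0+2·1 = 2 | 2·0+2·1 = 2
gcd(5,3,2,2,2) = 1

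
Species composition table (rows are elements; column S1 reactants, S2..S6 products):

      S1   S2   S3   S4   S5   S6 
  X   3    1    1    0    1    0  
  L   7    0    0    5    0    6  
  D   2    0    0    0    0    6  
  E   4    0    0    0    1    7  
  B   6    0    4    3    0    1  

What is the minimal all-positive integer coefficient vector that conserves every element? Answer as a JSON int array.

Coefficients: [3, 2, 2, 3, 5, 1]

X: 3·3 = 9 | 2·1+2·1+3·0+5·1+1·0 = 9
L: 3·7 = 21 | 2·0+2·0+3·5+5·0+1·6 = 21
D: 3·2 = 6 | 2·0+2·0+3·0+5·0+1·6 = 6
E: 3·4 = 12 | 2·0+2·0+3·0+5·1+1·7 = 12
B: 3·6 = 18 | 2·0+2·4+3·3+5·0+1·1 = 18
gcd(3,2,2,3,5,1) = 1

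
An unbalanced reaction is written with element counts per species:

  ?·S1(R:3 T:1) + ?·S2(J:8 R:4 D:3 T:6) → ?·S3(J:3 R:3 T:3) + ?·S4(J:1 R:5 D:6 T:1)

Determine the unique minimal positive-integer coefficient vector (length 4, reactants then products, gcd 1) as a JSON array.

J: 4·0+2·8 = 16 | 5·3+1·1 = 16
R: 4·3+2·4 = 20 | 5·3+1·5 = 20
D: 4·0+2·3 = 6 | 5·0+1·6 = 6
T: 4·1+2·6 = 16 | 5·3+1·1 = 16
gcd(4,2,5,1) = 1

Coefficients: [4, 2, 5, 1]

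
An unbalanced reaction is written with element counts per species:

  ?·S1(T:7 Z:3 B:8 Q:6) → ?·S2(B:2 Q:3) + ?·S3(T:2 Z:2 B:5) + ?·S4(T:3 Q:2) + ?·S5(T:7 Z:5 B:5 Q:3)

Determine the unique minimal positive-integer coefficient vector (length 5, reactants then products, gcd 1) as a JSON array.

Coefficients: [5, 5, 5, 6, 1]

T: 5·7 = 35 | 5·0+5·2+6·3+1·7 = 35
Z: 5·3 = 15 | 5·0+5·2+6·0+1·5 = 15
B: 5·8 = 40 | 5·2+5·5+6·0+1·5 = 40
Q: 5·6 = 30 | 5·3+5·0+6·2+1·3 = 30
gcd(5,5,5,6,1) = 1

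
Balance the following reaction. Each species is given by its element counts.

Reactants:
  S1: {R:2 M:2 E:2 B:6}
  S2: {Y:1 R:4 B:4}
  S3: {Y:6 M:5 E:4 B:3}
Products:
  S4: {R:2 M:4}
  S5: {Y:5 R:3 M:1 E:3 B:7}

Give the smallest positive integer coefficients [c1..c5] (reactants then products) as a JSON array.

Y: 1·0+6·1+4·6 = 30 | 4·0+6·5 = 30
R: 1·2+6·4+4·0 = 26 | 4·2+6·3 = 26
M: 1·2+6·0+4·5 = 22 | 4·4+6·1 = 22
E: 1·2+6·0+4·4 = 18 | 4·0+6·3 = 18
B: 1·6+6·4+4·3 = 42 | 4·0+6·7 = 42
gcd(1,6,4,4,6) = 1

Coefficients: [1, 6, 4, 4, 6]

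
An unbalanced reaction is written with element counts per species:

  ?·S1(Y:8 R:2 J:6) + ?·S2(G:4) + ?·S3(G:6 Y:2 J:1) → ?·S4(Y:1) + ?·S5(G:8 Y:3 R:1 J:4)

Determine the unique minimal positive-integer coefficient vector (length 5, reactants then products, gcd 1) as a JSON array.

Coefficients: [1, 1, 2, 6, 2]

G: 1·0+1·4+2·6 = 16 | 6·0+2·8 = 16
Y: 1·8+1·0+2·2 = 12 | 6·1+2·3 = 12
R: 1·2+1·0+2·0 = 2 | 6·0+2·1 = 2
J: 1·6+1·0+2·1 = 8 | 6·0+2·4 = 8
gcd(1,1,2,6,2) = 1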